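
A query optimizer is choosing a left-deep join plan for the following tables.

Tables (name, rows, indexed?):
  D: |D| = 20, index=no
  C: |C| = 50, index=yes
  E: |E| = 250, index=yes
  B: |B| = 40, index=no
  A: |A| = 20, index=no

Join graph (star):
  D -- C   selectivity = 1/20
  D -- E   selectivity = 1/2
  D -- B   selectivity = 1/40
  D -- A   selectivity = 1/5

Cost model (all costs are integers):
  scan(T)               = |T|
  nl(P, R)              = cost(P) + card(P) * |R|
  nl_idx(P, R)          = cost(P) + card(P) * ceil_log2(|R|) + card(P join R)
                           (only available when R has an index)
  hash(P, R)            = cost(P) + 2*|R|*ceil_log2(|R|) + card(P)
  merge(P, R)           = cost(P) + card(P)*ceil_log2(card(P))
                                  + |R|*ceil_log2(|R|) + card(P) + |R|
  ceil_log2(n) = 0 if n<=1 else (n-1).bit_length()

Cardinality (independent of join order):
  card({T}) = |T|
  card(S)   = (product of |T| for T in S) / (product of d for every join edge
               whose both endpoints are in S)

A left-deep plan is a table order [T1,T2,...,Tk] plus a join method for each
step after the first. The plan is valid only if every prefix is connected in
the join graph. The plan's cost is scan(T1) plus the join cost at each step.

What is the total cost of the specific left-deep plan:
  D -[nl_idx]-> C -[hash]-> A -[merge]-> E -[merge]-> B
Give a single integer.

404770

step 1: scan D: cost=20, card=20
step 2: join C via nl_idx
    card(P join C) = 20*50/(20) = 50
    cost = 20 + 20*6 + 50 = 190
step 3: join A via hash
    card(P join A) = 50*20/(5) = 200
    cost = 190 + 2*20*5 + 50 = 440
step 4: join E via merge
    card(P join E) = 200*250/(2) = 25000
    cost = 440 + 200*8 + 250*8 + 200 + 250 = 4490
step 5: join B via merge
    card(P join B) = 25000*40/(40) = 25000
    cost = 4490 + 25000*15 + 40*6 + 25000 + 40 = 404770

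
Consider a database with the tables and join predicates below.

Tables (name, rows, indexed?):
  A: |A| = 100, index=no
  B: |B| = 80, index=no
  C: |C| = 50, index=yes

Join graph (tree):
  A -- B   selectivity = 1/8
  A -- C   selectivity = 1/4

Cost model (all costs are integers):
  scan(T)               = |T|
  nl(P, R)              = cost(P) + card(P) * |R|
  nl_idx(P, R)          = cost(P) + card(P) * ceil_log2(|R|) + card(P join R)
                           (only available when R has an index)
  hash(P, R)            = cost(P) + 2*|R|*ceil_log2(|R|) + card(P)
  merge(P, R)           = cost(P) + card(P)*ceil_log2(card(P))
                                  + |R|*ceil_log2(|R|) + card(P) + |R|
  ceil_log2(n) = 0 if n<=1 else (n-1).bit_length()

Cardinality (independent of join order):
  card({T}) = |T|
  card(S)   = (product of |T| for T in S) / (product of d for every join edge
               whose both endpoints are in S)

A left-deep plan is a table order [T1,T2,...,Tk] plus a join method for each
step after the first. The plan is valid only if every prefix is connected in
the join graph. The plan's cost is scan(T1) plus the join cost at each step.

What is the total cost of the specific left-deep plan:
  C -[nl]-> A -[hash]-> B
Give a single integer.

7420

step 1: scan C: cost=50, card=50
step 2: join A via nl
    card(P join A) = 50*100/(4) = 1250
    cost = 50 + 50*100 = 5050
step 3: join B via hash
    card(P join B) = 1250*80/(8) = 12500
    cost = 5050 + 2*80*7 + 1250 = 7420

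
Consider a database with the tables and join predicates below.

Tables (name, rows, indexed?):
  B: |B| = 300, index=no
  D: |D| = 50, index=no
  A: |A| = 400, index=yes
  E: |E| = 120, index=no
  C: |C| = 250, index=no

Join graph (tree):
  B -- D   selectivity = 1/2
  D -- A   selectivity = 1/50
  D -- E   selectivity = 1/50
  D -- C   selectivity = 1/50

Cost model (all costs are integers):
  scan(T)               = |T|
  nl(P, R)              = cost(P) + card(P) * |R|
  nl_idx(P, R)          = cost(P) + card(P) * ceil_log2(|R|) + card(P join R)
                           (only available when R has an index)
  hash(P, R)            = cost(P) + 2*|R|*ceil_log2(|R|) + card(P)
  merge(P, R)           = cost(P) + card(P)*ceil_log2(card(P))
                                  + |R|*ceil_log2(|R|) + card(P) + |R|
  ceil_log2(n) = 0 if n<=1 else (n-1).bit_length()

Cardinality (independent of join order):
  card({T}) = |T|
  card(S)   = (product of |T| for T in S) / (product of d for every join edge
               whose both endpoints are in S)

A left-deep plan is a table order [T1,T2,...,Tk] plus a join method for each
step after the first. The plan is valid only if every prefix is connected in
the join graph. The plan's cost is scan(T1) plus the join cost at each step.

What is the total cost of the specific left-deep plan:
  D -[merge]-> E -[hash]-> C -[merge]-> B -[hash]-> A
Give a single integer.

112280

step 1: scan D: cost=50, card=50
step 2: join E via merge
    card(P join E) = 50*120/(50) = 120
    cost = 50 + 50*6 + 120*7 + 50 + 120 = 1360
step 3: join C via hash
    card(P join C) = 120*250/(50) = 600
    cost = 1360 + 2*250*8 + 120 = 5480
step 4: join B via merge
    card(P join B) = 600*300/(2) = 90000
    cost = 5480 + 600*10 + 300*9 + 600 + 300 = 15080
step 5: join A via hash
    card(P join A) = 90000*400/(50) = 720000
    cost = 15080 + 2*400*9 + 90000 = 112280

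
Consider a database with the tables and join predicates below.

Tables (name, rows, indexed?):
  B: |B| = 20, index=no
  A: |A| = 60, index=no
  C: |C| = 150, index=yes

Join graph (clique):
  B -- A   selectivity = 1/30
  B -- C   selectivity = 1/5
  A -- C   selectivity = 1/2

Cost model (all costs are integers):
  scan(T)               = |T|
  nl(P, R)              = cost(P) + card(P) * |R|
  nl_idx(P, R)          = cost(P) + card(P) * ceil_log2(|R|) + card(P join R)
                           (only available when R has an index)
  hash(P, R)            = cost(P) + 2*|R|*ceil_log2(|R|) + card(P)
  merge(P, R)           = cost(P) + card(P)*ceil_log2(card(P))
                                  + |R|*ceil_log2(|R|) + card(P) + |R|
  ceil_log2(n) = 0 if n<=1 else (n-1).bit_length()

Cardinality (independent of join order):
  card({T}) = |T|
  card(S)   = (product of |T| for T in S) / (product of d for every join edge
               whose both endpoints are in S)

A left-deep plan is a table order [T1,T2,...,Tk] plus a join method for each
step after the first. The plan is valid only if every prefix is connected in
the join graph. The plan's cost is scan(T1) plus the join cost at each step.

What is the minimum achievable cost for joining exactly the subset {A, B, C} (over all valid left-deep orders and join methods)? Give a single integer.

1240

Selinger DP over subsets of {A,B,C}:
  {B}: scan cost=20, card=20
  {A}: scan cost=60, card=60
  {C}: scan cost=150, card=150
  {AB}: card=40; try (B,hash)→320, (A,merge)→560, (B,merge)→600, (A,hash)→760, (A,nl)→1220, (B,nl)→1260; best=320 via (B,hash)
  {BC}: card=600; try (B,hash)→500, (C,nl_idx)→780, (C,merge)→1490, (B,merge)→1620, (C,hash)→2440, (C,nl)→3020 …(+1); best=500 via (B,hash)
  {AC}: card=4500; try (A,hash)→1020, (C,merge)→1830, (A,merge)→1920, (C,hash)→2520, (C,nl_idx)→5040, (C,nl)→9060 …(+1); best=1020 via (A,hash)
  {ABC}: card=600; try (C,nl_idx)→1240, (A,hash)→1820, (C,merge)→1950, (C,hash)→2760, (B,hash)→5720, (C,nl)→6320 …(+4); best=1240 via (C,nl_idx)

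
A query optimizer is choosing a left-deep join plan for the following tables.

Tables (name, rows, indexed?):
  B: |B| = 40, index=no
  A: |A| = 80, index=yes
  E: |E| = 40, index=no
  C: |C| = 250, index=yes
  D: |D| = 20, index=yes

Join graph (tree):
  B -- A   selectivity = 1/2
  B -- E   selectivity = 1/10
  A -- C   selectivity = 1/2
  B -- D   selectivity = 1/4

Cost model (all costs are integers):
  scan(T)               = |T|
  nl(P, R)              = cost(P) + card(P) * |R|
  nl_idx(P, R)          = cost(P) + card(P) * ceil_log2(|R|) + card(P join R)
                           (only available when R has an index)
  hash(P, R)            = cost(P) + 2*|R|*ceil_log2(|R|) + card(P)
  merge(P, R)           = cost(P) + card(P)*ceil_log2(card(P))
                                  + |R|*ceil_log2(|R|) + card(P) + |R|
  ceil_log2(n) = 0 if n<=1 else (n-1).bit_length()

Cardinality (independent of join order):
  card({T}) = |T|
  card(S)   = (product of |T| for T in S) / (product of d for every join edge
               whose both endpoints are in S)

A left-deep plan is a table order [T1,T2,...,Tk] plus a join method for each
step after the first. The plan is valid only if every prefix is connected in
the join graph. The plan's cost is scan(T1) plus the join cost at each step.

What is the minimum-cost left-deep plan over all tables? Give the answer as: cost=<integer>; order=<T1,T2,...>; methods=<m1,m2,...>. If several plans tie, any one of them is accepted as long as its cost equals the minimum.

cost=38840; order=B,E,D,A,C; methods=hash,hash,hash,hash

Selinger DP (subsets sized 1..n):
  {B}: scan cost=40, card=40
  {A}: scan cost=80, card=80
  {E}: scan cost=40, card=40
  {C}: scan cost=250, card=250
  {D}: scan cost=20, card=20
  {AB}: card=1600; try (B,hash)→640, (A,merge)→960, (B,merge)→1000, (A,hash)→1200, (A,nl_idx)→1920, (A,nl)→3240 …(+1); best=640 via (B,hash)
  {BE}: card=160; try (E,hash)→560, (B,hash)→560, (E,merge)→600, (B,merge)→600, (E,nl)→1640, (B,nl)→1640; best=560 via (E,hash)
  {BD}: card=200; try (D,hash)→280, (B,merge)→420, (D,merge)→440, (D,nl_idx)→440, (B,hash)→520, (B,nl)→820 …(+1); best=280 via (D,hash)
  {AC}: card=10000; try (A,hash)→1620, (C,merge)→2970, (A,merge)→3140, (C,hash)→4160, (C,nl_idx)→10720, (A,nl_idx)→12000 …(+2); best=1620 via (A,hash)
  {ABE}: card=6400; try (A,hash)→1840, (A,merge)→2640, (E,hash)→2720, (A,nl_idx)→8080, (A,nl)→13360, (E,merge)→20120 …(+1); best=1840 via (A,hash)
  {ABC}: card=200000; try (C,hash)→6240, (B,hash)→12100, (C,merge)→22090, (B,merge)→151900, (C,nl_idx)→213440, (C,nl)→400640 …(+1); best=6240 via (C,hash)
  {ABD}: card=8000; try (A,hash)→1600, (D,hash)→2440, (A,merge)→2720, (A,nl_idx)→9680, (A,nl)→16280, (D,nl_idx)→16640 …(+2); best=1600 via (A,hash)
  {BDE}: card=800; try (D,hash)→920, (E,hash)→960, (D,merge)→2120, (D,nl_idx)→2160, (E,merge)→2360, (D,nl)→3760 …(+1); best=920 via (D,hash)
  {ABCE}: card=800000; try (C,hash)→12240, (C,merge)→93690, (E,hash)→206720, (C,nl_idx)→853040, (C,nl)→1601840, (E,merge)→3806520 …(+1); best=12240 via (C,hash)
  {ABDE}: card=32000; try (A,hash)→2840, (D,hash)→8440, (E,hash)→10080, (A,merge)→10360, (A,nl_idx)→38520, (A,nl)→64920 …(+5); best=2840 via (A,hash)
  {ABCD}: card=1000000; try (C,hash)→13600, (C,merge)→115850, (D,hash)→206440, (C,nl_idx)→1065600, (C,nl)→2001600, (D,nl_idx)→2006240 …(+2); best=13600 via (C,hash)
  {ABCDE}: card=4000000; try (C,hash)→38840, (C,merge)→517090, (D,hash)→812440, (E,hash)→1014080, (C,nl_idx)→4258840, (C,nl)→8002840 …(+5); best=38840 via (C,hash)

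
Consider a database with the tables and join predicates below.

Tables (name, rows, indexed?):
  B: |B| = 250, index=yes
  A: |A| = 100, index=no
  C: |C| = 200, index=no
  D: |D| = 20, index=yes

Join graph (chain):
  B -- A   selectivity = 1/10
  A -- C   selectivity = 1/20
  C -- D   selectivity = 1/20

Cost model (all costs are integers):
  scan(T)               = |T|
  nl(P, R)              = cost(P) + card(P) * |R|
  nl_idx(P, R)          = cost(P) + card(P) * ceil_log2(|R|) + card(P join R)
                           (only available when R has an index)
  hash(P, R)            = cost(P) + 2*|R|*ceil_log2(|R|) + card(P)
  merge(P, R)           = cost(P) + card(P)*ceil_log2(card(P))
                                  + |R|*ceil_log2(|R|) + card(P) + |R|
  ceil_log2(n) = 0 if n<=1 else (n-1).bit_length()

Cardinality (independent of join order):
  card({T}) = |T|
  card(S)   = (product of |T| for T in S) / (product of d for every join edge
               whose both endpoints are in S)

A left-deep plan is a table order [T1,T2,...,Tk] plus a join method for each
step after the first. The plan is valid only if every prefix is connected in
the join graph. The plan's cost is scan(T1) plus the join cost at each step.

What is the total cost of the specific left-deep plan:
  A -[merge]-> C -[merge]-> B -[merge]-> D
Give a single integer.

416070

step 1: scan A: cost=100, card=100
step 2: join C via merge
    card(P join C) = 100*200/(20) = 1000
    cost = 100 + 100*7 + 200*8 + 100 + 200 = 2700
step 3: join B via merge
    card(P join B) = 1000*250/(10) = 25000
    cost = 2700 + 1000*10 + 250*8 + 1000 + 250 = 15950
step 4: join D via merge
    card(P join D) = 25000*20/(20) = 25000
    cost = 15950 + 25000*15 + 20*5 + 25000 + 20 = 416070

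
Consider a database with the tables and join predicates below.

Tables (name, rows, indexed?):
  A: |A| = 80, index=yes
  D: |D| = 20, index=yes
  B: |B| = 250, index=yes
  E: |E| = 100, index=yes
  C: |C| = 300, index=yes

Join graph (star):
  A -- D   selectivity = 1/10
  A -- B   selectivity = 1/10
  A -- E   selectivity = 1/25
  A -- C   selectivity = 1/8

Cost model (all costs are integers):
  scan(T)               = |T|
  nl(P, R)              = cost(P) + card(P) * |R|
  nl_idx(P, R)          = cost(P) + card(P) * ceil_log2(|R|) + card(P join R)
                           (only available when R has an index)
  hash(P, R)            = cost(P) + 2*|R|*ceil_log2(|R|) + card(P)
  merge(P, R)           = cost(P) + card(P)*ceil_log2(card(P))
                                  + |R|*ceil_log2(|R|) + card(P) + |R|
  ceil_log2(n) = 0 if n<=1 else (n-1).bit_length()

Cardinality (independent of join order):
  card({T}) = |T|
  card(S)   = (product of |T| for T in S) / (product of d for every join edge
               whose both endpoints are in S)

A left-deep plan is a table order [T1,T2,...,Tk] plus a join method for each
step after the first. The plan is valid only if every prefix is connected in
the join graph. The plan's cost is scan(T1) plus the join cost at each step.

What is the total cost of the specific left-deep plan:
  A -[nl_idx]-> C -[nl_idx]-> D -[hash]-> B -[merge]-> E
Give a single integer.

step 1: scan A: cost=80, card=80
step 2: join C via nl_idx
    card(P join C) = 80*300/(8) = 3000
    cost = 80 + 80*9 + 3000 = 3800
step 3: join D via nl_idx
    card(P join D) = 3000*20/(10) = 6000
    cost = 3800 + 3000*5 + 6000 = 24800
step 4: join B via hash
    card(P join B) = 6000*250/(10) = 150000
    cost = 24800 + 2*250*8 + 6000 = 34800
step 5: join E via merge
    card(P join E) = 150000*100/(25) = 600000
    cost = 34800 + 150000*18 + 100*7 + 150000 + 100 = 2885600

2885600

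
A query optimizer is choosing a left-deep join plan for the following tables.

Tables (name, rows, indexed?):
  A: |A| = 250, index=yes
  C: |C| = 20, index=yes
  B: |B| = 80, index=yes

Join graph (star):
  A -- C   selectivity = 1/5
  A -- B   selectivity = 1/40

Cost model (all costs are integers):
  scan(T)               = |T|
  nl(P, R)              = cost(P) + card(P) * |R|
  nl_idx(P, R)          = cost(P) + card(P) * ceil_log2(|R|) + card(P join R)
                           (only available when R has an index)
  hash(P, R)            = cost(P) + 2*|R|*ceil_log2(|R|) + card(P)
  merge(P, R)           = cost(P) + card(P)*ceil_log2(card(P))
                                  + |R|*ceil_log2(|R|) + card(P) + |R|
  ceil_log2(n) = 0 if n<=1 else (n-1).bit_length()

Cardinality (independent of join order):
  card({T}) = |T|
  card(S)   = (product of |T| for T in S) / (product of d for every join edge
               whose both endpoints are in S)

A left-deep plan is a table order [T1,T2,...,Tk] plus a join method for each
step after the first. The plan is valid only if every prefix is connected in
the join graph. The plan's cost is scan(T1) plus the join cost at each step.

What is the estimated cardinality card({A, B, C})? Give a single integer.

2000

Tables in S: A(250), B(80), C(20)
Edges inside S: A-C(d=5), A-B(d=40)
numerator = 250 * 80 * 20 = 400000
denominator = 5 * 40 = 200
card(S) = 400000 / 200 = 2000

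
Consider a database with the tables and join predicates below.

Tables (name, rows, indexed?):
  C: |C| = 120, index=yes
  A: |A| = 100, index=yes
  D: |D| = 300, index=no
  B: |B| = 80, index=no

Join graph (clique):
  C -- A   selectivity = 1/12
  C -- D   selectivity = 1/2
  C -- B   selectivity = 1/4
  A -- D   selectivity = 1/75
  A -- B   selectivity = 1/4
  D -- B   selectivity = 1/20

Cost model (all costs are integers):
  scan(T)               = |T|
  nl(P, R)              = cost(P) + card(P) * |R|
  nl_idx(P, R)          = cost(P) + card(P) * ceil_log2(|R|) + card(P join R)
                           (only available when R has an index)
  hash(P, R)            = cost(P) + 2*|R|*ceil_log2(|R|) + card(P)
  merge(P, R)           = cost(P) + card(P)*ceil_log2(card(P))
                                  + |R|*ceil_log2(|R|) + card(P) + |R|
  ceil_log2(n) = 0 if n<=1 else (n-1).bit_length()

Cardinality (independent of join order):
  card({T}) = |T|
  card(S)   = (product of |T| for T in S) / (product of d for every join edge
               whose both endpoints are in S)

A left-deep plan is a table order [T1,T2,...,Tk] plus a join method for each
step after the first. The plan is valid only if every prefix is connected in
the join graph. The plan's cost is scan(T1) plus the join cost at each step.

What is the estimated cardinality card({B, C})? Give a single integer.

Tables in S: B(80), C(120)
Edges inside S: C-B(d=4)
numerator = 80 * 120 = 9600
denominator = 4 = 4
card(S) = 9600 / 4 = 2400

2400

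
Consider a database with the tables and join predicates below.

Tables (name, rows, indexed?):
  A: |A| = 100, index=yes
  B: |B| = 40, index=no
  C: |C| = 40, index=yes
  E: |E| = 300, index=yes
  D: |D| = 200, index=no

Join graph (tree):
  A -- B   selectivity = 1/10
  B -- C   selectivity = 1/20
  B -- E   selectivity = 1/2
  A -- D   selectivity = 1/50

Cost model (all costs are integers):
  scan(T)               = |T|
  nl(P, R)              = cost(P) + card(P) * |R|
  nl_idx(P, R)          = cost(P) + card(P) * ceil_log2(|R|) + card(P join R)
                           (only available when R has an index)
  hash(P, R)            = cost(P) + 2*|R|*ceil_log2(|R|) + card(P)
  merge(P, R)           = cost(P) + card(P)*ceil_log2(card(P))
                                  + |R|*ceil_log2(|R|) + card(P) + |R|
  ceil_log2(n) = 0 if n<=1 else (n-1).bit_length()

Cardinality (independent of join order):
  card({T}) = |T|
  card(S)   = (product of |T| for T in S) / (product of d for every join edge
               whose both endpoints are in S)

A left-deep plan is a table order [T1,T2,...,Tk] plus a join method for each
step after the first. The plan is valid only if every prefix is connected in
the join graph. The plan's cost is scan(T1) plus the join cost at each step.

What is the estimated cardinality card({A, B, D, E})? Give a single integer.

Tables in S: A(100), B(40), D(200), E(300)
Edges inside S: A-B(d=10), B-E(d=2), A-D(d=50)
numerator = 100 * 40 * 200 * 300 = 240000000
denominator = 10 * 2 * 50 = 1000
card(S) = 240000000 / 1000 = 240000

240000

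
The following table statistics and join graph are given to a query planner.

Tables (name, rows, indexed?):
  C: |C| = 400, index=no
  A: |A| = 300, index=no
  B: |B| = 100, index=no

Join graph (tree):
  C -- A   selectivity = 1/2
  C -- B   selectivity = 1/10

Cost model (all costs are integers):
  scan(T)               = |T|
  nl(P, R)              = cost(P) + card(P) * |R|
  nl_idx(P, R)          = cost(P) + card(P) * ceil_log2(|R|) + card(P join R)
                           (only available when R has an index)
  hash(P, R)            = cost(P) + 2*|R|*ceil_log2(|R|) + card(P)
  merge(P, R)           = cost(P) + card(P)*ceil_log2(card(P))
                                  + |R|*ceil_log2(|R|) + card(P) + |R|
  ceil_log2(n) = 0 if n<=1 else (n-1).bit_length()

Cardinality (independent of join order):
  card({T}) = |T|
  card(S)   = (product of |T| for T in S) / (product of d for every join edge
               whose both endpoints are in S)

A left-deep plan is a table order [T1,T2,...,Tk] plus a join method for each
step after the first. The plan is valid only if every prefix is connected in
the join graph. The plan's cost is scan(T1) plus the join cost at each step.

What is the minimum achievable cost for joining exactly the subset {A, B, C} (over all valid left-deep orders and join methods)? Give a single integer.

Selinger DP over subsets of {A,B,C}:
  {C}: scan cost=400, card=400
  {A}: scan cost=300, card=300
  {B}: scan cost=100, card=100
  {AC}: card=60000; try (A,hash)→6200, (C,merge)→7300, (A,merge)→7400, (C,hash)→7800, (C,nl)→120300, (A,nl)→120400; best=6200 via (A,hash)
  {BC}: card=4000; try (B,hash)→2200, (C,merge)→4900, (B,merge)→5200, (C,hash)→7400, (C,nl)→40100, (B,nl)→40400; best=2200 via (B,hash)
  {ABC}: card=600000; try (A,hash)→11600, (A,merge)→57200, (B,hash)→67600, (B,merge)→1027000, (A,nl)→1202200, (B,nl)→6006200; best=11600 via (A,hash)

11600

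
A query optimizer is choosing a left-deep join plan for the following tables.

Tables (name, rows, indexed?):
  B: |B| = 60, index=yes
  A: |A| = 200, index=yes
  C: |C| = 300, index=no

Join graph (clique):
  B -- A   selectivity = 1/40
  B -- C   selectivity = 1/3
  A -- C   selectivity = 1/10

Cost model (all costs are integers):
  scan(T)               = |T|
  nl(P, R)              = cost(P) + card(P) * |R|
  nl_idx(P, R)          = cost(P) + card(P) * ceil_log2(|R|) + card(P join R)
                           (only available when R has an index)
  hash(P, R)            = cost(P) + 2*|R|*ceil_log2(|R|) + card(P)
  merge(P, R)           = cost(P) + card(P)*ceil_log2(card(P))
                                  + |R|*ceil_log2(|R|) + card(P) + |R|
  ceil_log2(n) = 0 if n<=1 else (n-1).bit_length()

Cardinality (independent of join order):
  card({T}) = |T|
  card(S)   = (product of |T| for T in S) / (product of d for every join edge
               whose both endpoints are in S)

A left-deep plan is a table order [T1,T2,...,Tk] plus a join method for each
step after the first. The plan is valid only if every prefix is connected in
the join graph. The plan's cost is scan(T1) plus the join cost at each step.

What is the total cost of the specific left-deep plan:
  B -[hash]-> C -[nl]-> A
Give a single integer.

step 1: scan B: cost=60, card=60
step 2: join C via hash
    card(P join C) = 60*300/(3) = 6000
    cost = 60 + 2*300*9 + 60 = 5520
step 3: join A via nl
    card(P join A) = 6000*200/(40*10) = 3000
    cost = 5520 + 6000*200 = 1205520

1205520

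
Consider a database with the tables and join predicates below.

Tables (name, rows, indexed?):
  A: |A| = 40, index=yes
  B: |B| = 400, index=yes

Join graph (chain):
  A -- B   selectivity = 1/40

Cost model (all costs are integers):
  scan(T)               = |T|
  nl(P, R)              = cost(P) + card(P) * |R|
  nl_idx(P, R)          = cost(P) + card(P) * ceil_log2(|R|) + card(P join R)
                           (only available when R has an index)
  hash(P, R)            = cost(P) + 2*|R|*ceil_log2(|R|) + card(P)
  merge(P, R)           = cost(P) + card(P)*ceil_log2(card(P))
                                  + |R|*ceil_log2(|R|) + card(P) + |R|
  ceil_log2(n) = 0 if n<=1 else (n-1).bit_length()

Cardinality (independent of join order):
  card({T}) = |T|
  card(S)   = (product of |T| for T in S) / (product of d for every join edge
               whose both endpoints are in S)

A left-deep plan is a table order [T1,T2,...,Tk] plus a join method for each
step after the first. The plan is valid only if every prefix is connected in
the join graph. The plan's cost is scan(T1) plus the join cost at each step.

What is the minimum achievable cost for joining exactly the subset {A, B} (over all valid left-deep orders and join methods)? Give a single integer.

Selinger DP over subsets of {A,B}:
  {A}: scan cost=40, card=40
  {B}: scan cost=400, card=400
  {AB}: card=400; try (B,nl_idx)→800, (A,hash)→1280, (A,nl_idx)→3200, (B,merge)→4320, (A,merge)→4680, (B,hash)→7280 …(+2); best=800 via (B,nl_idx)

800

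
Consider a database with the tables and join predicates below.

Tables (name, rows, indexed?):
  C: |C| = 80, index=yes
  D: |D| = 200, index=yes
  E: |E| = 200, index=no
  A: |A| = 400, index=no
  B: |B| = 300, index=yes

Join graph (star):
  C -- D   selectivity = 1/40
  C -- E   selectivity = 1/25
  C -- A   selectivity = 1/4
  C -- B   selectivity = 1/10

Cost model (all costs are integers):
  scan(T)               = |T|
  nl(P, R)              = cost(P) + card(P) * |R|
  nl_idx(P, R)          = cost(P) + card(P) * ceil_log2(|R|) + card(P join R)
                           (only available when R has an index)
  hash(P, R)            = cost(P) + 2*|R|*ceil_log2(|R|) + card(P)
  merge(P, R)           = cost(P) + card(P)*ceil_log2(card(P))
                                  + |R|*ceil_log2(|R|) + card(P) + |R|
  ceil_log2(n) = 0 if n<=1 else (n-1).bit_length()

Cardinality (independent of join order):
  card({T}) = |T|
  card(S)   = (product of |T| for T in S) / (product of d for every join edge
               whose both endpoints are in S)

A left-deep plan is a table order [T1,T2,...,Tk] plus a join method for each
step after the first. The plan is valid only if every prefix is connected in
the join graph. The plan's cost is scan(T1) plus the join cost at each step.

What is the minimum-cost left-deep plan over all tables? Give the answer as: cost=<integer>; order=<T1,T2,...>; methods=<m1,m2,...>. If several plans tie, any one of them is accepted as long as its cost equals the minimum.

cost=116520; order=C,D,E,B,A; methods=nl_idx,hash,hash,hash

Selinger DP (subsets sized 1..n):
  {C}: scan cost=80, card=80
  {D}: scan cost=200, card=200
  {E}: scan cost=200, card=200
  {A}: scan cost=400, card=400
  {B}: scan cost=300, card=300
  {CD}: card=400; try (D,nl_idx)→1120, (C,hash)→1520, (C,nl_idx)→2000, (D,merge)→2520, (C,merge)→2640, (D,hash)→3360 …(+2); best=1120 via (D,nl_idx)
  {CE}: card=640; try (C,hash)→1520, (C,nl_idx)→2240, (E,merge)→2520, (C,merge)→2640, (E,hash)→3360, (E,nl)→16080 …(+1); best=1520 via (C,hash)
  {AC}: card=8000; try (C,hash)→1920, (A,merge)→4720, (C,merge)→5040, (A,hash)→7360, (C,nl_idx)→11200, (A,nl)→32080 …(+1); best=1920 via (C,hash)
  {BC}: card=2400; try (C,hash)→1720, (B,nl_idx)→3200, (B,merge)→3720, (C,merge)→3940, (C,nl_idx)→4800, (B,hash)→5560 …(+2); best=1720 via (C,hash)
  {CDE}: card=3200; try (E,hash)→4720, (D,hash)→5360, (E,merge)→6920, (D,nl_idx)→9840, (D,merge)→10360, (E,nl)→81120 …(+1); best=4720 via (E,hash)
  {ACD}: card=40000; try (A,hash)→8720, (A,merge)→9120, (D,hash)→13120, (D,nl_idx)→105920, (D,merge)→115720, (A,nl)→161120 …(+1); best=8720 via (A,hash)
  {BCD}: card=12000; try (B,hash)→6920, (D,hash)→7320, (B,merge)→8120, (B,nl_idx)→16720, (D,nl_idx)→32920, (D,merge)→34720 …(+2); best=6920 via (B,hash)
  {ACE}: card=64000; try (A,hash)→9360, (A,merge)→12560, (E,hash)→13120, (E,merge)→115720, (A,nl)→257520, (E,nl)→1601920; best=9360 via (A,hash)
  {BCE}: card=19200; try (E,hash)→7320, (B,hash)→7560, (B,merge)→11560, (B,nl_idx)→26480, (E,merge)→34720, (B,nl)→193520 …(+1); best=7320 via (E,hash)
  {ABC}: card=240000; try (A,hash)→11320, (B,hash)→15320, (A,merge)→36920, (B,merge)→116920, (B,nl_idx)→313920, (A,nl)→961720 …(+1); best=11320 via (A,hash)
  {ACDE}: card=320000; try (A,hash)→15120, (A,merge)→50320, (E,hash)→51920, (D,hash)→76560, (E,merge)→690520, (D,nl_idx)→841360 …(+4); best=15120 via (A,hash)
  {BCDE}: card=96000; try (B,hash)→13320, (E,hash)→22120, (D,hash)→29720, (B,merge)→49320, (B,nl_idx)→129520, (E,merge)→188720 …(+5); best=13320 via (B,hash)
  {ABCD}: card=1200000; try (A,hash)→26120, (B,hash)→54120, (A,merge)→190920, (D,hash)→254520, (B,merge)→691720, (B,nl_idx)→1568720 …(+5); best=26120 via (A,hash)
  {ABCE}: card=1920000; try (A,hash)→33720, (B,hash)→78760, (E,hash)→254520, (A,merge)→318520, (B,merge)→1100360, (B,nl_idx)→2505360 …(+4); best=33720 via (A,hash)
  {ABCDE}: card=9600000; try (A,hash)→116520, (B,hash)→340520, (E,hash)→1229320, (A,merge)→1745320, (D,hash)→1956920, (B,merge)→6418120 …(+8); best=116520 via (A,hash)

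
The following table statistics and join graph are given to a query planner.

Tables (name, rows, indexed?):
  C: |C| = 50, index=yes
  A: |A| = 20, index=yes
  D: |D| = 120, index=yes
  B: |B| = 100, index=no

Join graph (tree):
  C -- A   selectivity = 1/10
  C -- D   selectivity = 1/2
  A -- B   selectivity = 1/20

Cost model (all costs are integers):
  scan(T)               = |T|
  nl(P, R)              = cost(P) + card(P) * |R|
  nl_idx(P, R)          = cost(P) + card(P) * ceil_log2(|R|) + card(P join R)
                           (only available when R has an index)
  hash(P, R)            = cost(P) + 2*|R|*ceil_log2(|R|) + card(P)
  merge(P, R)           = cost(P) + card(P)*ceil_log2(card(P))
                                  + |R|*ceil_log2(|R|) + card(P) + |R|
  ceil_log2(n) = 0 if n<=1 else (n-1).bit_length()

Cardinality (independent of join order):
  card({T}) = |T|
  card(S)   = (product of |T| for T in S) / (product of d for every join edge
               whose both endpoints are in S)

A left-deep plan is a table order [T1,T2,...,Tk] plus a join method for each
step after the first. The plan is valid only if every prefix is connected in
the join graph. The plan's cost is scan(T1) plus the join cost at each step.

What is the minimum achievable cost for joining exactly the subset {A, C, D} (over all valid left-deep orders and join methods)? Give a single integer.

Selinger DP over subsets of {A,C,D}:
  {C}: scan cost=50, card=50
  {A}: scan cost=20, card=20
  {D}: scan cost=120, card=120
  {AC}: card=100; try (C,nl_idx)→240, (A,hash)→300, (A,nl_idx)→400, (C,merge)→490, (A,merge)→520, (C,hash)→640 …(+2); best=240 via (C,nl_idx)
  {CD}: card=3000; try (C,hash)→840, (D,merge)→1360, (C,merge)→1430, (D,hash)→1780, (D,nl_idx)→3400, (C,nl_idx)→3840 …(+2); best=840 via (C,hash)
  {ACD}: card=6000; try (D,merge)→2000, (D,hash)→2020, (A,hash)→4040, (D,nl_idx)→6940, (D,nl)→12240, (A,nl_idx)→21840 …(+2); best=2000 via (D,merge)

2000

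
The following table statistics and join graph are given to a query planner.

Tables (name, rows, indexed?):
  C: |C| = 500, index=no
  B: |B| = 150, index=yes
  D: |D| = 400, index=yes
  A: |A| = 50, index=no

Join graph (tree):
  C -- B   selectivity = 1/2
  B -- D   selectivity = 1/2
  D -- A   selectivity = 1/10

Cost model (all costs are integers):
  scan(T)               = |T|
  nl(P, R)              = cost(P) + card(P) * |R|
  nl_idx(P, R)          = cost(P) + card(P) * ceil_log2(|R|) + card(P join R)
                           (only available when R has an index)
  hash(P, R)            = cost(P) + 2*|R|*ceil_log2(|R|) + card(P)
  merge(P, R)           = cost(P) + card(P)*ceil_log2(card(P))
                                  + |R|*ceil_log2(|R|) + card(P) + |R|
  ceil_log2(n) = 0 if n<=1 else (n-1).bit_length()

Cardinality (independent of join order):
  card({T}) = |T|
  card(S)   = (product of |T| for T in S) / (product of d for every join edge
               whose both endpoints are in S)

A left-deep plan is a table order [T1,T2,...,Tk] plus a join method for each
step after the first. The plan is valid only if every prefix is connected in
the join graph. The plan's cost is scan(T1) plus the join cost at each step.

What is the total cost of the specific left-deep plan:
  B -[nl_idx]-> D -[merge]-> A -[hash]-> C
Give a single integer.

670850

step 1: scan B: cost=150, card=150
step 2: join D via nl_idx
    card(P join D) = 150*400/(2) = 30000
    cost = 150 + 150*9 + 30000 = 31500
step 3: join A via merge
    card(P join A) = 30000*50/(10) = 150000
    cost = 31500 + 30000*15 + 50*6 + 30000 + 50 = 511850
step 4: join C via hash
    card(P join C) = 150000*500/(2) = 37500000
    cost = 511850 + 2*500*9 + 150000 = 670850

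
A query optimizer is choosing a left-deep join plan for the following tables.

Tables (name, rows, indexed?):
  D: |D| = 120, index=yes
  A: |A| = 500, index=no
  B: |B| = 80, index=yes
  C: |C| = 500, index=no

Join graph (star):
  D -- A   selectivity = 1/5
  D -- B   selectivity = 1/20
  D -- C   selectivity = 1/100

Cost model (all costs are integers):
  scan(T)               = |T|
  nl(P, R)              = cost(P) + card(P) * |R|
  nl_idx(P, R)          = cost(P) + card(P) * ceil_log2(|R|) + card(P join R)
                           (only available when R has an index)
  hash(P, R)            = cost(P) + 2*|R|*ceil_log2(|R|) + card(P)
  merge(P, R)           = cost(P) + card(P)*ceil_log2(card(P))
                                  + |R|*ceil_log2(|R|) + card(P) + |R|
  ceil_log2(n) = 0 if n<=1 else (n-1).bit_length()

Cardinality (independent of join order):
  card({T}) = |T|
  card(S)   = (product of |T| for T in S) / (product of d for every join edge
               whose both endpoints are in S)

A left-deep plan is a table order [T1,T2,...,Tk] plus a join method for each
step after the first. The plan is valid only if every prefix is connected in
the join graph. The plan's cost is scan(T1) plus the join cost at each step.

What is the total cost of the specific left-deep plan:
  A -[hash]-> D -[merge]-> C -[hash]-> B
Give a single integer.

step 1: scan A: cost=500, card=500
step 2: join D via hash
    card(P join D) = 500*120/(5) = 12000
    cost = 500 + 2*120*7 + 500 = 2680
step 3: join C via merge
    card(P join C) = 12000*500/(100) = 60000
    cost = 2680 + 12000*14 + 500*9 + 12000 + 500 = 187680
step 4: join B via hash
    card(P join B) = 60000*80/(20) = 240000
    cost = 187680 + 2*80*7 + 60000 = 248800

248800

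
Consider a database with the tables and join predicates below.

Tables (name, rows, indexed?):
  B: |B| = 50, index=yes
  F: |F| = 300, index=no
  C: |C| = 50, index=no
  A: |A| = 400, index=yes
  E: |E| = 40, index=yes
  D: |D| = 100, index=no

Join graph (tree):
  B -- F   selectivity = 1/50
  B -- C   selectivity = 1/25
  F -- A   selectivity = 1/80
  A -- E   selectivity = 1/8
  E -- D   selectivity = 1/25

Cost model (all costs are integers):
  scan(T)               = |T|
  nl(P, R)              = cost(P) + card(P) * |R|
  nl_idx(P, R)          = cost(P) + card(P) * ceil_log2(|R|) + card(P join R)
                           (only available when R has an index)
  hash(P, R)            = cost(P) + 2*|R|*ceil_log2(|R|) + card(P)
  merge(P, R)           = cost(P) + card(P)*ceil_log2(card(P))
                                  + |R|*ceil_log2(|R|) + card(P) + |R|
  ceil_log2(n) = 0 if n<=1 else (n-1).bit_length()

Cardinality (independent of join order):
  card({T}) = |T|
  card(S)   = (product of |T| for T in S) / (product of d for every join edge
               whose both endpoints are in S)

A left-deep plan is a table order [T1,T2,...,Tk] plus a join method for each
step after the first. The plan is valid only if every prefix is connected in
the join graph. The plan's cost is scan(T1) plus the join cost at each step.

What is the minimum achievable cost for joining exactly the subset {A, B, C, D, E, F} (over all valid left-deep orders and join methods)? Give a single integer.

27380

Selinger DP over subsets of {A,B,C,D,E,F}:
  {B}: scan cost=50, card=50
  {F}: scan cost=300, card=300
  {C}: scan cost=50, card=50
  {A}: scan cost=400, card=400
  {E}: scan cost=40, card=40
  {D}: scan cost=100, card=100
  {BF}: card=300; try (B,hash)→1200, (B,nl_idx)→2400, (F,merge)→3400, (B,merge)→3650, (F,hash)→5500, (F,nl)→15050 …(+1); best=1200 via (B,hash)
  {BC}: card=100; try (B,nl_idx)→450, (C,hash)→700, (B,hash)→700, (C,merge)→750, (B,merge)→750, (C,nl)→2550 …(+1); best=450 via (B,nl_idx)
  {AF}: card=1500; try (A,nl_idx)→4500, (F,hash)→6200, (A,merge)→7300, (F,merge)→7400, (A,hash)→7800, (A,nl)→120300 …(+1); best=4500 via (A,nl_idx)
  {AE}: card=2000; try (E,hash)→1280, (A,nl_idx)→2400, (A,merge)→4320, (E,merge)→4680, (E,nl_idx)→4800, (A,hash)→7280 …(+2); best=1280 via (E,hash)
  {DE}: card=160; try (E,hash)→680, (E,nl_idx)→860, (D,merge)→1120, (E,merge)→1180, (D,hash)→1480, (D,nl)→4040 …(+1); best=680 via (E,hash)
  {BCF}: card=600; try (C,hash)→2100, (F,merge)→4250, (C,merge)→4550, (F,hash)→5950, (C,nl)→16200, (F,nl)→30450; best=2100 via (C,hash)
  {ABF}: card=1500; try (A,nl_idx)→5400, (B,hash)→6600, (A,merge)→8200, (A,hash)→8700, (B,nl_idx)→15000, (B,merge)→22850 …(+2); best=5400 via (A,nl_idx)
  {AEF}: card=7500; try (E,hash)→6480, (F,hash)→8680, (E,nl_idx)→21000, (E,merge)→22780, (F,merge)→28280, (E,nl)→64500 …(+1); best=6480 via (E,hash)
  {ADE}: card=8000; try (D,hash)→4680, (A,merge)→6120, (A,hash)→8040, (A,nl_idx)→10120, (D,merge)→26080, (A,nl)→64680 …(+1); best=4680 via (D,hash)
  {ABCF}: card=3000; try (C,hash)→7500, (A,hash)→9900, (A,nl_idx)→10500, (A,merge)→12700, (C,merge)→23750, (C,nl)→80400 …(+1); best=7500 via (C,hash)
  {ABEF}: card=7500; try (E,hash)→7380, (B,hash)→14580, (E,nl_idx)→21900, (E,merge)→23680, (B,nl_idx)→58980, (E,nl)→65400 …(+2); best=7380 via (E,hash)
  {ADEF}: card=30000; try (D,hash)→15380, (F,hash)→18080, (D,merge)→112280, (F,merge)→119680, (D,nl)→756480, (F,nl)→2404680; best=15380 via (D,hash)
  {ABCEF}: card=15000; try (E,hash)→10980, (C,hash)→15480, (E,nl_idx)→40500, (E,merge)→46780, (C,merge)→112730, (E,nl)→127500 …(+1); best=10980 via (E,hash)
  {ABDEF}: card=30000; try (D,hash)→16280, (B,hash)→45980, (D,merge)→113180, (B,nl_idx)→225380, (B,merge)→495730, (D,nl)→757380 …(+1); best=16280 via (D,hash)
  {ABCDEF}: card=60000; try (D,hash)→27380, (C,hash)→46880, (D,merge)→236780, (C,merge)→496630, (D,nl)→1510980, (C,nl)→1516280; best=27380 via (D,hash)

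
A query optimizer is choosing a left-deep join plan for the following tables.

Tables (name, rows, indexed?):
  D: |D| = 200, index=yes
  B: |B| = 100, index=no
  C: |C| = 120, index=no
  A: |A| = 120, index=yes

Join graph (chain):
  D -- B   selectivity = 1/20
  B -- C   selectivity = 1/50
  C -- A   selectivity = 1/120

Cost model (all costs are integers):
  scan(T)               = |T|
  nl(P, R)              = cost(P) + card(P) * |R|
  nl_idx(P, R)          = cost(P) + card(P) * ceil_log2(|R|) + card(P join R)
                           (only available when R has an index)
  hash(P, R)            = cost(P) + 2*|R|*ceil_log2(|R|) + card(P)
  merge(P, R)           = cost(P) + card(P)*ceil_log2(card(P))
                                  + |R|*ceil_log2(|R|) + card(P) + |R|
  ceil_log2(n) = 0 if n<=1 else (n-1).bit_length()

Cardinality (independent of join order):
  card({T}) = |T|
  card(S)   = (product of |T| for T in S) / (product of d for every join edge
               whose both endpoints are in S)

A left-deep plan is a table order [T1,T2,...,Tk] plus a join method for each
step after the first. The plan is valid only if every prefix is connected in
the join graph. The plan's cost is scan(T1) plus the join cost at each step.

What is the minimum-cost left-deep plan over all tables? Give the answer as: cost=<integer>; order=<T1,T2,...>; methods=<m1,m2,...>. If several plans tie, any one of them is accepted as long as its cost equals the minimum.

cost=6040; order=C,A,B,D; methods=nl_idx,hash,hash

Selinger DP (subsets sized 1..n):
  {D}: scan cost=200, card=200
  {B}: scan cost=100, card=100
  {C}: scan cost=120, card=120
  {A}: scan cost=120, card=120
  {BD}: card=1000; try (B,hash)→1800, (D,nl_idx)→1900, (D,merge)→2700, (B,merge)→2800, (D,hash)→3400, (D,nl)→20100 …(+1); best=1800 via (B,hash)
  {BC}: card=240; try (B,hash)→1640, (C,merge)→1860, (C,hash)→1880, (B,merge)→1880, (C,nl)→12100, (B,nl)→12120; best=1640 via (B,hash)
  {AC}: card=120; try (A,nl_idx)→1080, (C,hash)→1920, (A,hash)→1920, (C,merge)→2040, (A,merge)→2040, (C,nl)→14520 …(+1); best=1080 via (A,nl_idx)
  {BCD}: card=2400; try (C,hash)→4480, (D,hash)→5080, (D,merge)→5600, (D,nl_idx)→5960, (C,merge)→13760, (D,nl)→49640 …(+1); best=4480 via (C,hash)
  {ABC}: card=240; try (B,hash)→2600, (B,merge)→2840, (A,hash)→3560, (A,nl_idx)→3560, (A,merge)→4760, (B,nl)→13080 …(+1); best=2600 via (B,hash)
  {ABCD}: card=2400; try (D,hash)→6040, (D,merge)→6560, (D,nl_idx)→6920, (A,hash)→8560, (A,nl_idx)→23680, (A,merge)→36640 …(+2); best=6040 via (D,hash)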